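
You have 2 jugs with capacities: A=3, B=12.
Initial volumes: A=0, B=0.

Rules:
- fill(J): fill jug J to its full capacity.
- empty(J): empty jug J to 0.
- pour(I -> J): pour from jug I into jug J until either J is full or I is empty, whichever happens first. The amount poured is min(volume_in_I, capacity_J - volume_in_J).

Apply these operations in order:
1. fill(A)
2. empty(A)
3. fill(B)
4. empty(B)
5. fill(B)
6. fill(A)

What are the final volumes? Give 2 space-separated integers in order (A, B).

Step 1: fill(A) -> (A=3 B=0)
Step 2: empty(A) -> (A=0 B=0)
Step 3: fill(B) -> (A=0 B=12)
Step 4: empty(B) -> (A=0 B=0)
Step 5: fill(B) -> (A=0 B=12)
Step 6: fill(A) -> (A=3 B=12)

Answer: 3 12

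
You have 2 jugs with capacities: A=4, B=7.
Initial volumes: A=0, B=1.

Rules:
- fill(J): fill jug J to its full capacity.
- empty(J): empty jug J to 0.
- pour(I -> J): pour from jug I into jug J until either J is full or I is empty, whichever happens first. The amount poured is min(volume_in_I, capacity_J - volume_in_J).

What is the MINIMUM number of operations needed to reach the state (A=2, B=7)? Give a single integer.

Answer: 4

Derivation:
BFS from (A=0, B=1). One shortest path:
  1. fill(A) -> (A=4 B=1)
  2. pour(A -> B) -> (A=0 B=5)
  3. fill(A) -> (A=4 B=5)
  4. pour(A -> B) -> (A=2 B=7)
Reached target in 4 moves.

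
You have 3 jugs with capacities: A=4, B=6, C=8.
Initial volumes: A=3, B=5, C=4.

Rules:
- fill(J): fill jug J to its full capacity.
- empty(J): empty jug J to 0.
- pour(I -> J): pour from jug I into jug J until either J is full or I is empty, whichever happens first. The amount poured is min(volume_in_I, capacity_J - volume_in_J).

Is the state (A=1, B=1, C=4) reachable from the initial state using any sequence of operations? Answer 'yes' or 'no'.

BFS explored all 211 reachable states.
Reachable set includes: (0,0,0), (0,0,1), (0,0,2), (0,0,3), (0,0,4), (0,0,5), (0,0,6), (0,0,7), (0,0,8), (0,1,0), (0,1,1), (0,1,2) ...
Target (A=1, B=1, C=4) not in reachable set → no.

Answer: no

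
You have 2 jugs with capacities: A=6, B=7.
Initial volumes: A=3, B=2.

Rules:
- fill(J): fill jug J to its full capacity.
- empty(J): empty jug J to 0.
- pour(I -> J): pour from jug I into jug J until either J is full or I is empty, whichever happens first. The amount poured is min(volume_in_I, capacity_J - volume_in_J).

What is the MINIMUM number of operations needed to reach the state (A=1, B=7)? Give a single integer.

BFS from (A=3, B=2). One shortest path:
  1. fill(A) -> (A=6 B=2)
  2. pour(A -> B) -> (A=1 B=7)
Reached target in 2 moves.

Answer: 2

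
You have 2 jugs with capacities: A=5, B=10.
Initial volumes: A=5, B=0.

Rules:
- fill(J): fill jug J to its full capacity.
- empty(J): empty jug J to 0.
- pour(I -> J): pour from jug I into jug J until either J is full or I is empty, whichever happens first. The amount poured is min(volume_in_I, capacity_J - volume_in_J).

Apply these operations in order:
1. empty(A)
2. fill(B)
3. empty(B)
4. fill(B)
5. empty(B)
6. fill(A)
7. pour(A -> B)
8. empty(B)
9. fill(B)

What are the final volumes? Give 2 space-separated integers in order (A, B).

Answer: 0 10

Derivation:
Step 1: empty(A) -> (A=0 B=0)
Step 2: fill(B) -> (A=0 B=10)
Step 3: empty(B) -> (A=0 B=0)
Step 4: fill(B) -> (A=0 B=10)
Step 5: empty(B) -> (A=0 B=0)
Step 6: fill(A) -> (A=5 B=0)
Step 7: pour(A -> B) -> (A=0 B=5)
Step 8: empty(B) -> (A=0 B=0)
Step 9: fill(B) -> (A=0 B=10)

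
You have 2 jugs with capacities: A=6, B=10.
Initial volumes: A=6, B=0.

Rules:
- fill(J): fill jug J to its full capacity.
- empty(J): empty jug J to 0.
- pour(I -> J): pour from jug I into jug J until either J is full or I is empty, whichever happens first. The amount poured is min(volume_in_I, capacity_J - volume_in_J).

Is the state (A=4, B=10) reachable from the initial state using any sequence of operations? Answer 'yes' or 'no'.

Answer: yes

Derivation:
BFS from (A=6, B=0):
  1. empty(A) -> (A=0 B=0)
  2. fill(B) -> (A=0 B=10)
  3. pour(B -> A) -> (A=6 B=4)
  4. empty(A) -> (A=0 B=4)
  5. pour(B -> A) -> (A=4 B=0)
  6. fill(B) -> (A=4 B=10)
Target reached → yes.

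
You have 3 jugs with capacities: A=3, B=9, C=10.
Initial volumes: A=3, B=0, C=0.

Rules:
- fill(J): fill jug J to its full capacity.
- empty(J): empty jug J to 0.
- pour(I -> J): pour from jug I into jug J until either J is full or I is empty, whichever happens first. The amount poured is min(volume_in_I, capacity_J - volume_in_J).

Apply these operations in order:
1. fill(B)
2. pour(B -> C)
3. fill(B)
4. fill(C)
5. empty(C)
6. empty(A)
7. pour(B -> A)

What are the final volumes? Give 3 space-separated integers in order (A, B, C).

Answer: 3 6 0

Derivation:
Step 1: fill(B) -> (A=3 B=9 C=0)
Step 2: pour(B -> C) -> (A=3 B=0 C=9)
Step 3: fill(B) -> (A=3 B=9 C=9)
Step 4: fill(C) -> (A=3 B=9 C=10)
Step 5: empty(C) -> (A=3 B=9 C=0)
Step 6: empty(A) -> (A=0 B=9 C=0)
Step 7: pour(B -> A) -> (A=3 B=6 C=0)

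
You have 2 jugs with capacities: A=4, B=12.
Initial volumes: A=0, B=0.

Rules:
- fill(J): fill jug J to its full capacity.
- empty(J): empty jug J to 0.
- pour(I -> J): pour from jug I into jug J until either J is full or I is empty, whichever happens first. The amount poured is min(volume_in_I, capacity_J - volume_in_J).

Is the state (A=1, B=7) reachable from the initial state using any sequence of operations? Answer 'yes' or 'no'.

BFS explored all 8 reachable states.
Reachable set includes: (0,0), (0,4), (0,8), (0,12), (4,0), (4,4), (4,8), (4,12)
Target (A=1, B=7) not in reachable set → no.

Answer: no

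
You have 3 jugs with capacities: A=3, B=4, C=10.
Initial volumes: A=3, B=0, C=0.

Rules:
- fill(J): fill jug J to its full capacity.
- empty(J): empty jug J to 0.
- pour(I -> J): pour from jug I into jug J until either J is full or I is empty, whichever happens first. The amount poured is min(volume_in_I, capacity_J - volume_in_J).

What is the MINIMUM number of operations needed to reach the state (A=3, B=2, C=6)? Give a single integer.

BFS from (A=3, B=0, C=0). One shortest path:
  1. fill(B) -> (A=3 B=4 C=0)
  2. pour(A -> C) -> (A=0 B=4 C=3)
  3. pour(B -> A) -> (A=3 B=1 C=3)
  4. pour(A -> C) -> (A=0 B=1 C=6)
  5. pour(B -> A) -> (A=1 B=0 C=6)
  6. fill(B) -> (A=1 B=4 C=6)
  7. pour(B -> A) -> (A=3 B=2 C=6)
Reached target in 7 moves.

Answer: 7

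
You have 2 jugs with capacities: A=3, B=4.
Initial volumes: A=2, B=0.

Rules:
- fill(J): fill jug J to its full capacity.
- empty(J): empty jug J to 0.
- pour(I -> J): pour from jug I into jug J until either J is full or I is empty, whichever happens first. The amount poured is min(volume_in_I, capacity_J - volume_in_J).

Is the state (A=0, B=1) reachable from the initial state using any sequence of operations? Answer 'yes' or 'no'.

Answer: yes

Derivation:
BFS from (A=2, B=0):
  1. empty(A) -> (A=0 B=0)
  2. fill(B) -> (A=0 B=4)
  3. pour(B -> A) -> (A=3 B=1)
  4. empty(A) -> (A=0 B=1)
Target reached → yes.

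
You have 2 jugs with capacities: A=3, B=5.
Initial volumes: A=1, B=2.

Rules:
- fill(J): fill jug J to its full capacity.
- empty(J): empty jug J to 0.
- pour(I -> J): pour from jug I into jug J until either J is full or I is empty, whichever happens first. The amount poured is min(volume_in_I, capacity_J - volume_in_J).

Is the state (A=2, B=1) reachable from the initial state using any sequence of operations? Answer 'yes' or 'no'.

Answer: no

Derivation:
BFS explored all 17 reachable states.
Reachable set includes: (0,0), (0,1), (0,2), (0,3), (0,4), (0,5), (1,0), (1,2), (1,5), (2,0), (2,5), (3,0) ...
Target (A=2, B=1) not in reachable set → no.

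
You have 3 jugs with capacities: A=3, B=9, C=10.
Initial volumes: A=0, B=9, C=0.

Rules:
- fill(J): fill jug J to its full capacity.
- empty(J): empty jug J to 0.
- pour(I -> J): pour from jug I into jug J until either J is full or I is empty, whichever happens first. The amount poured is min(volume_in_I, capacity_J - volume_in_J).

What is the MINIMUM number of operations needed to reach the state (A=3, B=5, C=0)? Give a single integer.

BFS from (A=0, B=9, C=0). One shortest path:
  1. pour(B -> A) -> (A=3 B=6 C=0)
  2. pour(B -> C) -> (A=3 B=0 C=6)
  3. fill(B) -> (A=3 B=9 C=6)
  4. pour(B -> C) -> (A=3 B=5 C=10)
  5. empty(C) -> (A=3 B=5 C=0)
Reached target in 5 moves.

Answer: 5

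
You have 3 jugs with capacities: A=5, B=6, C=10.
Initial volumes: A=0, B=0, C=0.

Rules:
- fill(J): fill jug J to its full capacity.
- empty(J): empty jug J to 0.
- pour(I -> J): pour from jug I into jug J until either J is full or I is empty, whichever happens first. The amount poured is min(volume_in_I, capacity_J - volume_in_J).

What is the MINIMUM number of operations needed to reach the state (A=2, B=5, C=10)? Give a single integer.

Answer: 8

Derivation:
BFS from (A=0, B=0, C=0). One shortest path:
  1. fill(B) -> (A=0 B=6 C=0)
  2. pour(B -> A) -> (A=5 B=1 C=0)
  3. pour(B -> C) -> (A=5 B=0 C=1)
  4. fill(B) -> (A=5 B=6 C=1)
  5. pour(B -> C) -> (A=5 B=0 C=7)
  6. pour(A -> B) -> (A=0 B=5 C=7)
  7. fill(A) -> (A=5 B=5 C=7)
  8. pour(A -> C) -> (A=2 B=5 C=10)
Reached target in 8 moves.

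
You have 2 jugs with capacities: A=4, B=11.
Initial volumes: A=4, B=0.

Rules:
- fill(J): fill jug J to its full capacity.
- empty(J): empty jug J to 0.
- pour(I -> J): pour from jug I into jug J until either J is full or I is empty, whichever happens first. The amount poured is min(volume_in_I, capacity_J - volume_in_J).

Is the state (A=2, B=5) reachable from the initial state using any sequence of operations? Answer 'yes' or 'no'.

Answer: no

Derivation:
BFS explored all 30 reachable states.
Reachable set includes: (0,0), (0,1), (0,2), (0,3), (0,4), (0,5), (0,6), (0,7), (0,8), (0,9), (0,10), (0,11) ...
Target (A=2, B=5) not in reachable set → no.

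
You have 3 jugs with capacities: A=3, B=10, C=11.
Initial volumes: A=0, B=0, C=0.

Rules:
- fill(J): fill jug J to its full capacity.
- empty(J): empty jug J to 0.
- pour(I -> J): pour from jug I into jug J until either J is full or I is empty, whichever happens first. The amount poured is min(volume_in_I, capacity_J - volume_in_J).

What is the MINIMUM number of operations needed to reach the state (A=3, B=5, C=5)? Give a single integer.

Answer: 7

Derivation:
BFS from (A=0, B=0, C=0). One shortest path:
  1. fill(A) -> (A=3 B=0 C=0)
  2. fill(B) -> (A=3 B=10 C=0)
  3. pour(A -> C) -> (A=0 B=10 C=3)
  4. pour(B -> C) -> (A=0 B=2 C=11)
  5. pour(C -> A) -> (A=3 B=2 C=8)
  6. pour(A -> B) -> (A=0 B=5 C=8)
  7. pour(C -> A) -> (A=3 B=5 C=5)
Reached target in 7 moves.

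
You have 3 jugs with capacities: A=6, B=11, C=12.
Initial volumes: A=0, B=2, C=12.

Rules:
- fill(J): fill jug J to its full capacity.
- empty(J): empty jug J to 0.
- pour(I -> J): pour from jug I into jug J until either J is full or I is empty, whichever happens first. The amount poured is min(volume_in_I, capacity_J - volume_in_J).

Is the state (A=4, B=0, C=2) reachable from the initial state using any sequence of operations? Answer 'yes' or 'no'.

Answer: yes

Derivation:
BFS from (A=0, B=2, C=12):
  1. empty(C) -> (A=0 B=2 C=0)
  2. pour(B -> A) -> (A=2 B=0 C=0)
  3. fill(B) -> (A=2 B=11 C=0)
  4. pour(B -> C) -> (A=2 B=0 C=11)
  5. fill(B) -> (A=2 B=11 C=11)
  6. pour(B -> C) -> (A=2 B=10 C=12)
  7. empty(C) -> (A=2 B=10 C=0)
  8. pour(A -> C) -> (A=0 B=10 C=2)
  9. pour(B -> A) -> (A=6 B=4 C=2)
  10. empty(A) -> (A=0 B=4 C=2)
  11. pour(B -> A) -> (A=4 B=0 C=2)
Target reached → yes.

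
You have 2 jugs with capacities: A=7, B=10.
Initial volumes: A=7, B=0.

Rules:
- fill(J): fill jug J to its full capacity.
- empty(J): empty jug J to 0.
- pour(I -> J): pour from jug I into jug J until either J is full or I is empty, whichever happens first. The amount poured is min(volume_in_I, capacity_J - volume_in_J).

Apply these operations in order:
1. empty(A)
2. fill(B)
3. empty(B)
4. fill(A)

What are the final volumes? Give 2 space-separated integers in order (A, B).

Answer: 7 0

Derivation:
Step 1: empty(A) -> (A=0 B=0)
Step 2: fill(B) -> (A=0 B=10)
Step 3: empty(B) -> (A=0 B=0)
Step 4: fill(A) -> (A=7 B=0)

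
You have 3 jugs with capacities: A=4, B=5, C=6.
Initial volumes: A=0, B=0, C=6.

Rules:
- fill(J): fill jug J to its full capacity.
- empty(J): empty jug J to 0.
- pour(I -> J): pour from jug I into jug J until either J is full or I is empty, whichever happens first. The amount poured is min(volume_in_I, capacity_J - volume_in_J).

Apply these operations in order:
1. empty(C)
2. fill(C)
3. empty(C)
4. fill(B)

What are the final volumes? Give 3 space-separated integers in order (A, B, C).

Step 1: empty(C) -> (A=0 B=0 C=0)
Step 2: fill(C) -> (A=0 B=0 C=6)
Step 3: empty(C) -> (A=0 B=0 C=0)
Step 4: fill(B) -> (A=0 B=5 C=0)

Answer: 0 5 0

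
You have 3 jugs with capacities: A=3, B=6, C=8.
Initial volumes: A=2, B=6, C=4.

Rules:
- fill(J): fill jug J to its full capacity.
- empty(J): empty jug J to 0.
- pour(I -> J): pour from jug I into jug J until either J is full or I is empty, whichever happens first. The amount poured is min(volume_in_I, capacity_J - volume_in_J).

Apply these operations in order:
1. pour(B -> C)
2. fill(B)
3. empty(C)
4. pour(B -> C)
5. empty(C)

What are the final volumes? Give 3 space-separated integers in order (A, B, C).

Step 1: pour(B -> C) -> (A=2 B=2 C=8)
Step 2: fill(B) -> (A=2 B=6 C=8)
Step 3: empty(C) -> (A=2 B=6 C=0)
Step 4: pour(B -> C) -> (A=2 B=0 C=6)
Step 5: empty(C) -> (A=2 B=0 C=0)

Answer: 2 0 0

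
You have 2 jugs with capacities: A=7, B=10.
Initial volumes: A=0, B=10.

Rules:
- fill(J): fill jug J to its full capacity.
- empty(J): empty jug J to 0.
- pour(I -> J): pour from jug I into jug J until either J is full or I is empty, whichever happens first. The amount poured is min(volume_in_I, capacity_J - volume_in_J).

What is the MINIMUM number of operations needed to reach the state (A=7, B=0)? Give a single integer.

Answer: 2

Derivation:
BFS from (A=0, B=10). One shortest path:
  1. fill(A) -> (A=7 B=10)
  2. empty(B) -> (A=7 B=0)
Reached target in 2 moves.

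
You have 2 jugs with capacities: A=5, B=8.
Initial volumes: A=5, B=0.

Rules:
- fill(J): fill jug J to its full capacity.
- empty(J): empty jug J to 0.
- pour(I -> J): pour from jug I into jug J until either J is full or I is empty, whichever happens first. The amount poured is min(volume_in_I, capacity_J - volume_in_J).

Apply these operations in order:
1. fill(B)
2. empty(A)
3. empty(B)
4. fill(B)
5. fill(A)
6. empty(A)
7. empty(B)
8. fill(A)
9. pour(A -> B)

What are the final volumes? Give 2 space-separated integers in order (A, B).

Answer: 0 5

Derivation:
Step 1: fill(B) -> (A=5 B=8)
Step 2: empty(A) -> (A=0 B=8)
Step 3: empty(B) -> (A=0 B=0)
Step 4: fill(B) -> (A=0 B=8)
Step 5: fill(A) -> (A=5 B=8)
Step 6: empty(A) -> (A=0 B=8)
Step 7: empty(B) -> (A=0 B=0)
Step 8: fill(A) -> (A=5 B=0)
Step 9: pour(A -> B) -> (A=0 B=5)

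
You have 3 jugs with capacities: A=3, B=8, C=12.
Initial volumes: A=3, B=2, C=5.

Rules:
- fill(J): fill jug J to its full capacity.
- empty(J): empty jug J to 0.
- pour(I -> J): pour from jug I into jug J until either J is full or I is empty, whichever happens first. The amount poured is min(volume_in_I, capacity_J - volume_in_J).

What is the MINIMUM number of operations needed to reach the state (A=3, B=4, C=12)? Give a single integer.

Answer: 4

Derivation:
BFS from (A=3, B=2, C=5). One shortest path:
  1. empty(A) -> (A=0 B=2 C=5)
  2. pour(C -> A) -> (A=3 B=2 C=2)
  3. pour(C -> B) -> (A=3 B=4 C=0)
  4. fill(C) -> (A=3 B=4 C=12)
Reached target in 4 moves.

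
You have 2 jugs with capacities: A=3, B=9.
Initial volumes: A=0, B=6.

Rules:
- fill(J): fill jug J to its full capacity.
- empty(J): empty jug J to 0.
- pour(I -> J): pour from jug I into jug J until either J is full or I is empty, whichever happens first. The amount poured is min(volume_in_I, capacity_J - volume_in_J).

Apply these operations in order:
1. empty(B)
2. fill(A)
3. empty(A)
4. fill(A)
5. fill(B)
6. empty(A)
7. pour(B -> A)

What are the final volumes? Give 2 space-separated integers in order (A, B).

Answer: 3 6

Derivation:
Step 1: empty(B) -> (A=0 B=0)
Step 2: fill(A) -> (A=3 B=0)
Step 3: empty(A) -> (A=0 B=0)
Step 4: fill(A) -> (A=3 B=0)
Step 5: fill(B) -> (A=3 B=9)
Step 6: empty(A) -> (A=0 B=9)
Step 7: pour(B -> A) -> (A=3 B=6)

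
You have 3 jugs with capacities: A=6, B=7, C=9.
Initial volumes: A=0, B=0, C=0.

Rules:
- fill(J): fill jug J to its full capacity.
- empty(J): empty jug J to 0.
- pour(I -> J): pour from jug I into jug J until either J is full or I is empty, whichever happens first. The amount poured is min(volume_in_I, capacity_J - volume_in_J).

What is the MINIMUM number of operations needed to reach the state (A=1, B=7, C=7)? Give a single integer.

BFS from (A=0, B=0, C=0). One shortest path:
  1. fill(B) -> (A=0 B=7 C=0)
  2. pour(B -> A) -> (A=6 B=1 C=0)
  3. empty(A) -> (A=0 B=1 C=0)
  4. pour(B -> A) -> (A=1 B=0 C=0)
  5. fill(B) -> (A=1 B=7 C=0)
  6. pour(B -> C) -> (A=1 B=0 C=7)
  7. fill(B) -> (A=1 B=7 C=7)
Reached target in 7 moves.

Answer: 7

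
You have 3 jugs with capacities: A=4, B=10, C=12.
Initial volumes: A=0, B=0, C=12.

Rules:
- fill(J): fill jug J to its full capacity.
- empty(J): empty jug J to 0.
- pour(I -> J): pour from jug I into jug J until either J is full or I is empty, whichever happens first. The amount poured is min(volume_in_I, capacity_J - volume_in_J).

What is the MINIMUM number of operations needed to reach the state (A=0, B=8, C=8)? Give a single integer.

Answer: 4

Derivation:
BFS from (A=0, B=0, C=12). One shortest path:
  1. fill(A) -> (A=4 B=0 C=12)
  2. pour(A -> B) -> (A=0 B=4 C=12)
  3. pour(C -> A) -> (A=4 B=4 C=8)
  4. pour(A -> B) -> (A=0 B=8 C=8)
Reached target in 4 moves.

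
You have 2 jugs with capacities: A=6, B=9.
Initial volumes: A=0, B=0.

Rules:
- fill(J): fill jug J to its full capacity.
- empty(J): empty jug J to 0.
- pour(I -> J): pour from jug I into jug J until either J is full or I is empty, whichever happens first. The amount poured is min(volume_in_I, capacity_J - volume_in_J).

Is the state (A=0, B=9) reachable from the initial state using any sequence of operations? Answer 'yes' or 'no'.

Answer: yes

Derivation:
BFS from (A=0, B=0):
  1. fill(B) -> (A=0 B=9)
Target reached → yes.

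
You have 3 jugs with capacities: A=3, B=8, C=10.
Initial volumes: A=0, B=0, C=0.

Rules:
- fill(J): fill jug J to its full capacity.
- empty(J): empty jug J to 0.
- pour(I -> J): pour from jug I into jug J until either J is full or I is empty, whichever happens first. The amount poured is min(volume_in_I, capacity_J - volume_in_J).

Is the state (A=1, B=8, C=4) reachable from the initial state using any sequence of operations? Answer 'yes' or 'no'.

BFS from (A=0, B=0, C=0):
  1. fill(A) -> (A=3 B=0 C=0)
  2. fill(C) -> (A=3 B=0 C=10)
  3. pour(A -> B) -> (A=0 B=3 C=10)
  4. pour(C -> A) -> (A=3 B=3 C=7)
  5. pour(A -> B) -> (A=0 B=6 C=7)
  6. pour(C -> A) -> (A=3 B=6 C=4)
  7. pour(A -> B) -> (A=1 B=8 C=4)
Target reached → yes.

Answer: yes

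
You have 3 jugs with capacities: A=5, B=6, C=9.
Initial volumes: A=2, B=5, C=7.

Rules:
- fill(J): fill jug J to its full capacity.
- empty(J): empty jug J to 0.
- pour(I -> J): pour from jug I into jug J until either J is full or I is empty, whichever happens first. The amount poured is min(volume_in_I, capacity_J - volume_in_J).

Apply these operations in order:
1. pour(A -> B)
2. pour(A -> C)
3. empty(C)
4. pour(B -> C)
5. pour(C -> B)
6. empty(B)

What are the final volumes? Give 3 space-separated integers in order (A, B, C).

Step 1: pour(A -> B) -> (A=1 B=6 C=7)
Step 2: pour(A -> C) -> (A=0 B=6 C=8)
Step 3: empty(C) -> (A=0 B=6 C=0)
Step 4: pour(B -> C) -> (A=0 B=0 C=6)
Step 5: pour(C -> B) -> (A=0 B=6 C=0)
Step 6: empty(B) -> (A=0 B=0 C=0)

Answer: 0 0 0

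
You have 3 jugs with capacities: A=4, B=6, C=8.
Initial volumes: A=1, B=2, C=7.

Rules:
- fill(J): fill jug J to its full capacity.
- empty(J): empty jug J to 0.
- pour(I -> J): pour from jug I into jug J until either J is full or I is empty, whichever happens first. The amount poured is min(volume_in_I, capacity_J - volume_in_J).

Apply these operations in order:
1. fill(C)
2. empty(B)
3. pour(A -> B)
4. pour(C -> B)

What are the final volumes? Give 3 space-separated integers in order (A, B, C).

Step 1: fill(C) -> (A=1 B=2 C=8)
Step 2: empty(B) -> (A=1 B=0 C=8)
Step 3: pour(A -> B) -> (A=0 B=1 C=8)
Step 4: pour(C -> B) -> (A=0 B=6 C=3)

Answer: 0 6 3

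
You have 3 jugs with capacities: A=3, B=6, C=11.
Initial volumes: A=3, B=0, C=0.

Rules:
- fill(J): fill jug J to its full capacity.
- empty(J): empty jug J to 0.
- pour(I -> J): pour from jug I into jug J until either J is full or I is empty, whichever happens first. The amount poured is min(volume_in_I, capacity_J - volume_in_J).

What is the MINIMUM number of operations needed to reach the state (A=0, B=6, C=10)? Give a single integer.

Answer: 7

Derivation:
BFS from (A=3, B=0, C=0). One shortest path:
  1. empty(A) -> (A=0 B=0 C=0)
  2. fill(C) -> (A=0 B=0 C=11)
  3. pour(C -> B) -> (A=0 B=6 C=5)
  4. empty(B) -> (A=0 B=0 C=5)
  5. pour(C -> B) -> (A=0 B=5 C=0)
  6. fill(C) -> (A=0 B=5 C=11)
  7. pour(C -> B) -> (A=0 B=6 C=10)
Reached target in 7 moves.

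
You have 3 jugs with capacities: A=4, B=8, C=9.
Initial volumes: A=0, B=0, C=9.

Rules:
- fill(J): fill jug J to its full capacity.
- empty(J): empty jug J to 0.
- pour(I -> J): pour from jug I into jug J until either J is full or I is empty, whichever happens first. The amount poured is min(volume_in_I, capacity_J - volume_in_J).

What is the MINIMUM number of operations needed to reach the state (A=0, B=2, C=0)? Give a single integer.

Answer: 7

Derivation:
BFS from (A=0, B=0, C=9). One shortest path:
  1. pour(C -> B) -> (A=0 B=8 C=1)
  2. empty(B) -> (A=0 B=0 C=1)
  3. pour(C -> B) -> (A=0 B=1 C=0)
  4. fill(C) -> (A=0 B=1 C=9)
  5. pour(C -> B) -> (A=0 B=8 C=2)
  6. empty(B) -> (A=0 B=0 C=2)
  7. pour(C -> B) -> (A=0 B=2 C=0)
Reached target in 7 moves.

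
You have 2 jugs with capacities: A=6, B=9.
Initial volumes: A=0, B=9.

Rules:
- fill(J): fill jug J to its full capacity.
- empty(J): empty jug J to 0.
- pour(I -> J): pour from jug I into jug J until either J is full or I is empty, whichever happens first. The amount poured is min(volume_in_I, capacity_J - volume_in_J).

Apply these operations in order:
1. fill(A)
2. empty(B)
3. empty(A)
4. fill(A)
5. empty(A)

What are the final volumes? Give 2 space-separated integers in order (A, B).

Answer: 0 0

Derivation:
Step 1: fill(A) -> (A=6 B=9)
Step 2: empty(B) -> (A=6 B=0)
Step 3: empty(A) -> (A=0 B=0)
Step 4: fill(A) -> (A=6 B=0)
Step 5: empty(A) -> (A=0 B=0)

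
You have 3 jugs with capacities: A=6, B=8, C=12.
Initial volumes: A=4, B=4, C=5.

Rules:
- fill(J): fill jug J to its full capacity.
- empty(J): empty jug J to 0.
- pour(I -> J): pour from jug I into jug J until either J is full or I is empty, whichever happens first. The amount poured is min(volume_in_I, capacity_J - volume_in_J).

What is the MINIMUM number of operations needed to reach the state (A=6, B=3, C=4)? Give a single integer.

Answer: 4

Derivation:
BFS from (A=4, B=4, C=5). One shortest path:
  1. pour(B -> C) -> (A=4 B=0 C=9)
  2. pour(A -> C) -> (A=1 B=0 C=12)
  3. pour(C -> B) -> (A=1 B=8 C=4)
  4. pour(B -> A) -> (A=6 B=3 C=4)
Reached target in 4 moves.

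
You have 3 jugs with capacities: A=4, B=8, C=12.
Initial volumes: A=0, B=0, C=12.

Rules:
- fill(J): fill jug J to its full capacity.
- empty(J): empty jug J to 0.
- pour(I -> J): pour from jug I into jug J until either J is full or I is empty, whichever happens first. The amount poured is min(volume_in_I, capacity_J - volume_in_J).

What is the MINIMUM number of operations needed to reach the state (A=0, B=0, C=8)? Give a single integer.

Answer: 2

Derivation:
BFS from (A=0, B=0, C=12). One shortest path:
  1. pour(C -> A) -> (A=4 B=0 C=8)
  2. empty(A) -> (A=0 B=0 C=8)
Reached target in 2 moves.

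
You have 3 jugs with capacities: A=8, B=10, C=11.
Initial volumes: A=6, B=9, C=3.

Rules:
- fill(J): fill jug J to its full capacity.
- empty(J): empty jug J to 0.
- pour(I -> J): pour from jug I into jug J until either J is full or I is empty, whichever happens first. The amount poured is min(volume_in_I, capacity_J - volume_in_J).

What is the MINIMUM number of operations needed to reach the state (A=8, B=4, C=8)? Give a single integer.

Answer: 5

Derivation:
BFS from (A=6, B=9, C=3). One shortest path:
  1. empty(A) -> (A=0 B=9 C=3)
  2. pour(B -> A) -> (A=8 B=1 C=3)
  3. pour(C -> B) -> (A=8 B=4 C=0)
  4. pour(A -> C) -> (A=0 B=4 C=8)
  5. fill(A) -> (A=8 B=4 C=8)
Reached target in 5 moves.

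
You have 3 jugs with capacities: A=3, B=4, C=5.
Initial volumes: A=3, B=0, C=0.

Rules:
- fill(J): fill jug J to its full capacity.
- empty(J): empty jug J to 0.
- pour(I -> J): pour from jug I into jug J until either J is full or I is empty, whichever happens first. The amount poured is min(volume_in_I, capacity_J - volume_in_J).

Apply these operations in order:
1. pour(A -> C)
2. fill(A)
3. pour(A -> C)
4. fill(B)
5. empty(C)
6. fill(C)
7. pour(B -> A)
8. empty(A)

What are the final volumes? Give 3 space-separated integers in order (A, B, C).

Step 1: pour(A -> C) -> (A=0 B=0 C=3)
Step 2: fill(A) -> (A=3 B=0 C=3)
Step 3: pour(A -> C) -> (A=1 B=0 C=5)
Step 4: fill(B) -> (A=1 B=4 C=5)
Step 5: empty(C) -> (A=1 B=4 C=0)
Step 6: fill(C) -> (A=1 B=4 C=5)
Step 7: pour(B -> A) -> (A=3 B=2 C=5)
Step 8: empty(A) -> (A=0 B=2 C=5)

Answer: 0 2 5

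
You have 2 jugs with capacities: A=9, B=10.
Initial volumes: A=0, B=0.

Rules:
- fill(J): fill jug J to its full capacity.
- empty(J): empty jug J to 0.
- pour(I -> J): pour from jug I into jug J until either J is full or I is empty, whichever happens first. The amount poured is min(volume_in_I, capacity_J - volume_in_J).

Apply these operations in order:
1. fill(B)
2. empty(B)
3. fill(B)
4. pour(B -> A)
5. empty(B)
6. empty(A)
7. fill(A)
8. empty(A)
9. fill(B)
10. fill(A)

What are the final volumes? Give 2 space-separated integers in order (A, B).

Answer: 9 10

Derivation:
Step 1: fill(B) -> (A=0 B=10)
Step 2: empty(B) -> (A=0 B=0)
Step 3: fill(B) -> (A=0 B=10)
Step 4: pour(B -> A) -> (A=9 B=1)
Step 5: empty(B) -> (A=9 B=0)
Step 6: empty(A) -> (A=0 B=0)
Step 7: fill(A) -> (A=9 B=0)
Step 8: empty(A) -> (A=0 B=0)
Step 9: fill(B) -> (A=0 B=10)
Step 10: fill(A) -> (A=9 B=10)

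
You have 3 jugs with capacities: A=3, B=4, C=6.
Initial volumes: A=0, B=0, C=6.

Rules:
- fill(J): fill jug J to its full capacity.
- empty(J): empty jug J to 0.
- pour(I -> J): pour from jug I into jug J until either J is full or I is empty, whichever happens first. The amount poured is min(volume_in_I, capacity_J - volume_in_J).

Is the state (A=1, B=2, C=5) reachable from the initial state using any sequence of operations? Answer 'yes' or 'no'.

BFS explored all 110 reachable states.
Reachable set includes: (0,0,0), (0,0,1), (0,0,2), (0,0,3), (0,0,4), (0,0,5), (0,0,6), (0,1,0), (0,1,1), (0,1,2), (0,1,3), (0,1,4) ...
Target (A=1, B=2, C=5) not in reachable set → no.

Answer: no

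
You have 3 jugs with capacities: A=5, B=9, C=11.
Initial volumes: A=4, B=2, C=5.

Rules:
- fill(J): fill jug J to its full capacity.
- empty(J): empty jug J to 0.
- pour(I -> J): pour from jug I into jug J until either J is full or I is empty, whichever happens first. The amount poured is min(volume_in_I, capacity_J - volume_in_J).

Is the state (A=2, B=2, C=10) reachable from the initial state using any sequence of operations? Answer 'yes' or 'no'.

BFS explored all 401 reachable states.
Reachable set includes: (0,0,0), (0,0,1), (0,0,2), (0,0,3), (0,0,4), (0,0,5), (0,0,6), (0,0,7), (0,0,8), (0,0,9), (0,0,10), (0,0,11) ...
Target (A=2, B=2, C=10) not in reachable set → no.

Answer: no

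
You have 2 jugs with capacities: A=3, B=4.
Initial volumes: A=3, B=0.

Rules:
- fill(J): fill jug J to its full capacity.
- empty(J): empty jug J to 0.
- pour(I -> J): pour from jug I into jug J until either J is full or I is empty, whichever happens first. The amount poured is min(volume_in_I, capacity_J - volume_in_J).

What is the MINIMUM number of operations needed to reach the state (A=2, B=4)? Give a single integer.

BFS from (A=3, B=0). One shortest path:
  1. pour(A -> B) -> (A=0 B=3)
  2. fill(A) -> (A=3 B=3)
  3. pour(A -> B) -> (A=2 B=4)
Reached target in 3 moves.

Answer: 3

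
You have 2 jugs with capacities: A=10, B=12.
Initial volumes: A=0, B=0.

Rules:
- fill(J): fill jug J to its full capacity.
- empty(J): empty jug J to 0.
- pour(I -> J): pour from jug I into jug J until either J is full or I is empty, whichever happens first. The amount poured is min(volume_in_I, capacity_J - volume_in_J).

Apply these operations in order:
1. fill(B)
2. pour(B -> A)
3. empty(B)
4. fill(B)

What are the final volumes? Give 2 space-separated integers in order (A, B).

Answer: 10 12

Derivation:
Step 1: fill(B) -> (A=0 B=12)
Step 2: pour(B -> A) -> (A=10 B=2)
Step 3: empty(B) -> (A=10 B=0)
Step 4: fill(B) -> (A=10 B=12)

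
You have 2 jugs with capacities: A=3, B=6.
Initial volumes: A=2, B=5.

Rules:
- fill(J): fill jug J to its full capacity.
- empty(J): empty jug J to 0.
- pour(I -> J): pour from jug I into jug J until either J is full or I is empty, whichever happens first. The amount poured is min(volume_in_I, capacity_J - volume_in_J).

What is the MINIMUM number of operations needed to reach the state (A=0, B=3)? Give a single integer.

Answer: 3

Derivation:
BFS from (A=2, B=5). One shortest path:
  1. fill(A) -> (A=3 B=5)
  2. empty(B) -> (A=3 B=0)
  3. pour(A -> B) -> (A=0 B=3)
Reached target in 3 moves.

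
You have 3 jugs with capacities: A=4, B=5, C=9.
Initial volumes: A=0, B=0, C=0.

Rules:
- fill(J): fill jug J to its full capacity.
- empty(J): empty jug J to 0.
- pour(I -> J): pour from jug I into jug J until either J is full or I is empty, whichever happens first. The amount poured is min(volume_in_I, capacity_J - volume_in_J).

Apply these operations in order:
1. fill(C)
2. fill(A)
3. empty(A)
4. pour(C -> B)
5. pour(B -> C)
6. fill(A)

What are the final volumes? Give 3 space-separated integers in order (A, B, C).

Step 1: fill(C) -> (A=0 B=0 C=9)
Step 2: fill(A) -> (A=4 B=0 C=9)
Step 3: empty(A) -> (A=0 B=0 C=9)
Step 4: pour(C -> B) -> (A=0 B=5 C=4)
Step 5: pour(B -> C) -> (A=0 B=0 C=9)
Step 6: fill(A) -> (A=4 B=0 C=9)

Answer: 4 0 9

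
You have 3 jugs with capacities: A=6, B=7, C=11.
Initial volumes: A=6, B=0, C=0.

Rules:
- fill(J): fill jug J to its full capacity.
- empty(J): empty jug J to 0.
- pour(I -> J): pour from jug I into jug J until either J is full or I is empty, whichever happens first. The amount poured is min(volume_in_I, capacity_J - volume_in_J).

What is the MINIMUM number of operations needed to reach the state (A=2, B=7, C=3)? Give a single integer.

Answer: 8

Derivation:
BFS from (A=6, B=0, C=0). One shortest path:
  1. fill(B) -> (A=6 B=7 C=0)
  2. pour(B -> C) -> (A=6 B=0 C=7)
  3. pour(A -> B) -> (A=0 B=6 C=7)
  4. fill(A) -> (A=6 B=6 C=7)
  5. pour(A -> C) -> (A=2 B=6 C=11)
  6. pour(C -> B) -> (A=2 B=7 C=10)
  7. empty(B) -> (A=2 B=0 C=10)
  8. pour(C -> B) -> (A=2 B=7 C=3)
Reached target in 8 moves.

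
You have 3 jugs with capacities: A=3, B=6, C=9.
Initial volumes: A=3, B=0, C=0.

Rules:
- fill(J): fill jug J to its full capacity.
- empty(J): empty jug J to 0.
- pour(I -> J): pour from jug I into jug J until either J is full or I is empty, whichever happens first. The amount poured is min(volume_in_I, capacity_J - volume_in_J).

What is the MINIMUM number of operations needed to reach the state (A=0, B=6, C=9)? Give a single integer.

BFS from (A=3, B=0, C=0). One shortest path:
  1. empty(A) -> (A=0 B=0 C=0)
  2. fill(B) -> (A=0 B=6 C=0)
  3. fill(C) -> (A=0 B=6 C=9)
Reached target in 3 moves.

Answer: 3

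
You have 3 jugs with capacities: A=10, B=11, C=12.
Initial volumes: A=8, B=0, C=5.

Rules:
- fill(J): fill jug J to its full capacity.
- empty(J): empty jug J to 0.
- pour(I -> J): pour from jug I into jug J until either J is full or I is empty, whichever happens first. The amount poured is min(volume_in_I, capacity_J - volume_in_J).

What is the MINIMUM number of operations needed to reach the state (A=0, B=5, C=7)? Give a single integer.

BFS from (A=8, B=0, C=5). One shortest path:
  1. pour(A -> B) -> (A=0 B=8 C=5)
  2. fill(A) -> (A=10 B=8 C=5)
  3. pour(A -> B) -> (A=7 B=11 C=5)
  4. empty(B) -> (A=7 B=0 C=5)
  5. pour(C -> B) -> (A=7 B=5 C=0)
  6. pour(A -> C) -> (A=0 B=5 C=7)
Reached target in 6 moves.

Answer: 6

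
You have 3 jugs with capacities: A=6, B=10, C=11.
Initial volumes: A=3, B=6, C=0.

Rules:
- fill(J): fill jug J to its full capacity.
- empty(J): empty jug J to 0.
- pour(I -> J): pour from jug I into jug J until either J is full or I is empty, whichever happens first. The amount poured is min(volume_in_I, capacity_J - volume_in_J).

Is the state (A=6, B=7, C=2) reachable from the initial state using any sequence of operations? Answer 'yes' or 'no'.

Answer: yes

Derivation:
BFS from (A=3, B=6, C=0):
  1. fill(C) -> (A=3 B=6 C=11)
  2. pour(C -> A) -> (A=6 B=6 C=8)
  3. pour(A -> B) -> (A=2 B=10 C=8)
  4. pour(B -> C) -> (A=2 B=7 C=11)
  5. empty(C) -> (A=2 B=7 C=0)
  6. pour(A -> C) -> (A=0 B=7 C=2)
  7. fill(A) -> (A=6 B=7 C=2)
Target reached → yes.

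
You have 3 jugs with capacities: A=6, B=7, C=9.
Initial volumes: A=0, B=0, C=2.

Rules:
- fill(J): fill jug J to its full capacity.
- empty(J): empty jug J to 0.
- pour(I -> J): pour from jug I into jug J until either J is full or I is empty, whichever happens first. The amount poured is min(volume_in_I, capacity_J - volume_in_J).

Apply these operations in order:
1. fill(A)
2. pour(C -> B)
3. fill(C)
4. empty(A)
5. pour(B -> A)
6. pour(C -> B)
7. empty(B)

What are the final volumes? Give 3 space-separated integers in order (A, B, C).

Step 1: fill(A) -> (A=6 B=0 C=2)
Step 2: pour(C -> B) -> (A=6 B=2 C=0)
Step 3: fill(C) -> (A=6 B=2 C=9)
Step 4: empty(A) -> (A=0 B=2 C=9)
Step 5: pour(B -> A) -> (A=2 B=0 C=9)
Step 6: pour(C -> B) -> (A=2 B=7 C=2)
Step 7: empty(B) -> (A=2 B=0 C=2)

Answer: 2 0 2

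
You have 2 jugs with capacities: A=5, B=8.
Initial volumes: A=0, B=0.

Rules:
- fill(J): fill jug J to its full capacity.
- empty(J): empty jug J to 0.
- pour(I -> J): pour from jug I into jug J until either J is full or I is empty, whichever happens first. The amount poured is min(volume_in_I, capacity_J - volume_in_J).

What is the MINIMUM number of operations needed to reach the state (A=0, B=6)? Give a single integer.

BFS from (A=0, B=0). One shortest path:
  1. fill(B) -> (A=0 B=8)
  2. pour(B -> A) -> (A=5 B=3)
  3. empty(A) -> (A=0 B=3)
  4. pour(B -> A) -> (A=3 B=0)
  5. fill(B) -> (A=3 B=8)
  6. pour(B -> A) -> (A=5 B=6)
  7. empty(A) -> (A=0 B=6)
Reached target in 7 moves.

Answer: 7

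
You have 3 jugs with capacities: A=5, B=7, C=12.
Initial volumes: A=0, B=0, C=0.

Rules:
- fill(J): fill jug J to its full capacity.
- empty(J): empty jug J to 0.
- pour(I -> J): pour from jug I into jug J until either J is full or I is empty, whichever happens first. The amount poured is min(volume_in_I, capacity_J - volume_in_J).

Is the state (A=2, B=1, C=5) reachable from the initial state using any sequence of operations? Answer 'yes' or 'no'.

BFS explored all 360 reachable states.
Reachable set includes: (0,0,0), (0,0,1), (0,0,2), (0,0,3), (0,0,4), (0,0,5), (0,0,6), (0,0,7), (0,0,8), (0,0,9), (0,0,10), (0,0,11) ...
Target (A=2, B=1, C=5) not in reachable set → no.

Answer: no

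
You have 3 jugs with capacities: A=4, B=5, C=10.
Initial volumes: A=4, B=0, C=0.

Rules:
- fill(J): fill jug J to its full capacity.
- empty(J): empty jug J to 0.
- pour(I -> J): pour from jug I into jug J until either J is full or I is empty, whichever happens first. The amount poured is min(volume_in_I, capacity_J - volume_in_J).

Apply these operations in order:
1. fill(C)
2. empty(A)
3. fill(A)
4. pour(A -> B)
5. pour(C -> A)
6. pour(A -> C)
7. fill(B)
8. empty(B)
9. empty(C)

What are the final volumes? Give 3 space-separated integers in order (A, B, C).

Answer: 0 0 0

Derivation:
Step 1: fill(C) -> (A=4 B=0 C=10)
Step 2: empty(A) -> (A=0 B=0 C=10)
Step 3: fill(A) -> (A=4 B=0 C=10)
Step 4: pour(A -> B) -> (A=0 B=4 C=10)
Step 5: pour(C -> A) -> (A=4 B=4 C=6)
Step 6: pour(A -> C) -> (A=0 B=4 C=10)
Step 7: fill(B) -> (A=0 B=5 C=10)
Step 8: empty(B) -> (A=0 B=0 C=10)
Step 9: empty(C) -> (A=0 B=0 C=0)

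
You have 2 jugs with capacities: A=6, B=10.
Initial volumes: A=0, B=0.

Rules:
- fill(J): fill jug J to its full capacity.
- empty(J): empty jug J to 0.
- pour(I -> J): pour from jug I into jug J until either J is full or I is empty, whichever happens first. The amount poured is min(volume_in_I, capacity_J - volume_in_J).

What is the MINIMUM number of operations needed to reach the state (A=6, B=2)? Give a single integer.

Answer: 7

Derivation:
BFS from (A=0, B=0). One shortest path:
  1. fill(A) -> (A=6 B=0)
  2. pour(A -> B) -> (A=0 B=6)
  3. fill(A) -> (A=6 B=6)
  4. pour(A -> B) -> (A=2 B=10)
  5. empty(B) -> (A=2 B=0)
  6. pour(A -> B) -> (A=0 B=2)
  7. fill(A) -> (A=6 B=2)
Reached target in 7 moves.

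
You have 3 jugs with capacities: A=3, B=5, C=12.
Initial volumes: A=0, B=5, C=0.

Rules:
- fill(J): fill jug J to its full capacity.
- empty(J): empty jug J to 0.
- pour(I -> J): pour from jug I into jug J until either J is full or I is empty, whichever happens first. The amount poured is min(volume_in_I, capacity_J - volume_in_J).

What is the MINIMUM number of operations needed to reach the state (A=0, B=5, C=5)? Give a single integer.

BFS from (A=0, B=5, C=0). One shortest path:
  1. pour(B -> C) -> (A=0 B=0 C=5)
  2. fill(B) -> (A=0 B=5 C=5)
Reached target in 2 moves.

Answer: 2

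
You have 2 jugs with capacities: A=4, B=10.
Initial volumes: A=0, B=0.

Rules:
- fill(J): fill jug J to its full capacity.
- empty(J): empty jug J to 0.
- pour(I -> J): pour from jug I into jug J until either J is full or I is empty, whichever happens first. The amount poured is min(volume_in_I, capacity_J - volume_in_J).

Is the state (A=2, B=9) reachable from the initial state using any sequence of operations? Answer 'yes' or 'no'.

BFS explored all 14 reachable states.
Reachable set includes: (0,0), (0,2), (0,4), (0,6), (0,8), (0,10), (2,0), (2,10), (4,0), (4,2), (4,4), (4,6) ...
Target (A=2, B=9) not in reachable set → no.

Answer: no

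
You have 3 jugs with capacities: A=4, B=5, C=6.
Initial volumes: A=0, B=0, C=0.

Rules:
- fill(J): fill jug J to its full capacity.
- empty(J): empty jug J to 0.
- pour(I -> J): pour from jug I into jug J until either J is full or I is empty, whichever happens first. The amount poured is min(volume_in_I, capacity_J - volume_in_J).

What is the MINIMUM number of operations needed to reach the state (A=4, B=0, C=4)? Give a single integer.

Answer: 3

Derivation:
BFS from (A=0, B=0, C=0). One shortest path:
  1. fill(A) -> (A=4 B=0 C=0)
  2. pour(A -> C) -> (A=0 B=0 C=4)
  3. fill(A) -> (A=4 B=0 C=4)
Reached target in 3 moves.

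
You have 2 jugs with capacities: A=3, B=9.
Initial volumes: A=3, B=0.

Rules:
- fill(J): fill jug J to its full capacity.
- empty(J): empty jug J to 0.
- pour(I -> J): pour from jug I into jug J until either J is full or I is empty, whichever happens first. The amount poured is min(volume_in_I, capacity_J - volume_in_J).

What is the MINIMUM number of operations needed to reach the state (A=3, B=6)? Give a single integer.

Answer: 3

Derivation:
BFS from (A=3, B=0). One shortest path:
  1. empty(A) -> (A=0 B=0)
  2. fill(B) -> (A=0 B=9)
  3. pour(B -> A) -> (A=3 B=6)
Reached target in 3 moves.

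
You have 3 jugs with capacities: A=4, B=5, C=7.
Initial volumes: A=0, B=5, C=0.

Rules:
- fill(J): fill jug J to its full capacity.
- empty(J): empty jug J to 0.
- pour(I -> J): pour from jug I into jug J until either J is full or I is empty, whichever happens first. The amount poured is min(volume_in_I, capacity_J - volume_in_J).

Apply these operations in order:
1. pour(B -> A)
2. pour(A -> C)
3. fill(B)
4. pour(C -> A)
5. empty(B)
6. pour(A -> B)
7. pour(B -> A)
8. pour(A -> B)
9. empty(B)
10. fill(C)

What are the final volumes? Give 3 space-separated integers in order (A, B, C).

Answer: 0 0 7

Derivation:
Step 1: pour(B -> A) -> (A=4 B=1 C=0)
Step 2: pour(A -> C) -> (A=0 B=1 C=4)
Step 3: fill(B) -> (A=0 B=5 C=4)
Step 4: pour(C -> A) -> (A=4 B=5 C=0)
Step 5: empty(B) -> (A=4 B=0 C=0)
Step 6: pour(A -> B) -> (A=0 B=4 C=0)
Step 7: pour(B -> A) -> (A=4 B=0 C=0)
Step 8: pour(A -> B) -> (A=0 B=4 C=0)
Step 9: empty(B) -> (A=0 B=0 C=0)
Step 10: fill(C) -> (A=0 B=0 C=7)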